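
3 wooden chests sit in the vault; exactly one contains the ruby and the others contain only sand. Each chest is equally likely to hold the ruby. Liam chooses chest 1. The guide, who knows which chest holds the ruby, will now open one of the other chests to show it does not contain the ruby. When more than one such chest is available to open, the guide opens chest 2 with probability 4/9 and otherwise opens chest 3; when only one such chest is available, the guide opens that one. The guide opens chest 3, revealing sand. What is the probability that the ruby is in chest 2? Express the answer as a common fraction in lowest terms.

Apply Bayes' rule, conditioning on where the ruby actually is.
If it is in chest 1 (prior 1/3): chest 2 is available but not opened, probability 5/9; weight (1/3)·(5/9) = 5/27.
If it is in chest 2 (prior 1/3): only chest 3 is available, probability 1; weight (1/3)·1 = 1/3.
If it is in chest 3 (prior 1/3): the guide opened chest 3, so this case is ruled out; weight (1/3)·0 = 0.
The weights sum to 14/27.
So P(the ruby in chest 2 | the guide opened chest 3) = (1/3) / (14/27) = 9/14.

9/14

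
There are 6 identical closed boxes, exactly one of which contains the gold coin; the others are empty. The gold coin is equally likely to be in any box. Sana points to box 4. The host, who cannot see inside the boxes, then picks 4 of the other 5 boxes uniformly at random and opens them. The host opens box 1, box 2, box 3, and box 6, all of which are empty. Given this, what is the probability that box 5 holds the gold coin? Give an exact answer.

1/2

Consider each possible location of the gold coin in turn.
If it is in any of boxes 1, 2, 3, and 6 (prior 1/6 each): that box was opened and seen not to hold the prize — ruled out; weight (1/6)·0 = 0 each.
If it is in either of boxes 4 and 5 (prior 1/6 each): the host picks exactly this set with probability 1/5 regardless, and none is the prize; weight (1/6)·(1/5) = 1/30 each.
The weights sum to 1/15.
So P(the gold coin in box 5 | the host opened box 1, box 2, box 3, and box 6) = (1/30) / (1/15) = 1/2.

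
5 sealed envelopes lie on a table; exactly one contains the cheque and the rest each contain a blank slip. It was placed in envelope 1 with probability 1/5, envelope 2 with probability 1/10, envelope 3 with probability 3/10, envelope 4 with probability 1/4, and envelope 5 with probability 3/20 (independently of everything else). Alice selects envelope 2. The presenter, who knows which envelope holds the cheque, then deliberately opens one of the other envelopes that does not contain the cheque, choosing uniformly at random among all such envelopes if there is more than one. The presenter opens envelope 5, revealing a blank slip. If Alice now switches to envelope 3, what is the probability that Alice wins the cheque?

Condition on the true location of the cheque.
If it is in envelope 1 (prior 1/5): the presenter has 3 equally likely choices, so probability 1/3; weight (1/5)·(1/3) = 1/15.
If it is in envelope 2 (prior 1/10): the presenter has 4 equally likely choices, so probability 1/4; weight (1/10)·(1/4) = 1/40.
If it is in envelope 3 (prior 3/10): the presenter has 3 equally likely choices, so probability 1/3; weight (3/10)·(1/3) = 1/10.
If it is in envelope 4 (prior 1/4): the presenter has 3 equally likely choices, so probability 1/3; weight (1/4)·(1/3) = 1/12.
If it is in envelope 5 (prior 3/20): the presenter opened envelope 5, so this case is ruled out; weight (3/20)·0 = 0.
The weights sum to 11/40.
So P(the cheque in envelope 3 | the presenter opened envelope 5) = (1/10) / (11/40) = 4/11.

4/11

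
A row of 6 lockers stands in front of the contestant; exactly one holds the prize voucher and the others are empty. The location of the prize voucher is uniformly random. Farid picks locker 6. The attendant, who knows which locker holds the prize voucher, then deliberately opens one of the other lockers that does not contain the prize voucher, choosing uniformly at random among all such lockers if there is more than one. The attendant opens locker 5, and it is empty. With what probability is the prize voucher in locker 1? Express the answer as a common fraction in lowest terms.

Condition on the true location of the prize voucher.
If it is in any of lockers 1, 2, 3, and 4 (prior 1/6 each): the attendant has 4 equally likely choices, so probability 1/4; weight (1/6)·(1/4) = 1/24 each.
If it is in locker 5 (prior 1/6): the attendant opened locker 5, so this case is ruled out; weight (1/6)·0 = 0.
If it is in locker 6 (prior 1/6): the attendant has 5 equally likely choices, so probability 1/5; weight (1/6)·(1/5) = 1/30.
The weights sum to 1/5.
So P(the prize voucher in locker 1 | the attendant opened locker 5) = (1/24) / (1/5) = 5/24.

5/24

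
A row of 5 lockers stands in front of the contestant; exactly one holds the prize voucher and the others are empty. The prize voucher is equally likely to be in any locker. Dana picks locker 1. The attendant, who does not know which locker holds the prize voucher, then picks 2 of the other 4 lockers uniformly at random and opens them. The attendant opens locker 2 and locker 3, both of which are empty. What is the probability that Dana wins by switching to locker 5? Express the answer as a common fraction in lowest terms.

1/3

Because the attendant chose which lockers to open without knowing where the prize voucher is, the choice is independent of the prize location. Learning that none of the 2 opened lockers holds the prize voucher simply rules out those 2 locations and leaves the remaining 3 lockers still equally likely by symmetry.
So P(the prize voucher in locker 5) = 1/3.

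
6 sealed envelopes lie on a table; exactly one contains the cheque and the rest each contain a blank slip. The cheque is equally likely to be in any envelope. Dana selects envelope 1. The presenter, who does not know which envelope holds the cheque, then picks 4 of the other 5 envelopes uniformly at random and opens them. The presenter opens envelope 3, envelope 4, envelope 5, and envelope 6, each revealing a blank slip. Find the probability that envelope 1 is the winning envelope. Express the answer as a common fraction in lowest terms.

1/2

Apply Bayes' rule, conditioning on where the cheque actually is.
If it is in either of envelopes 1 and 2 (prior 1/6 each): the presenter picks exactly this set with probability 1/5 regardless, and none is the prize; weight (1/6)·(1/5) = 1/30 each.
If it is in any of envelopes 3, 4, 5, and 6 (prior 1/6 each): that envelope was opened and seen not to hold the prize — ruled out; weight (1/6)·0 = 0 each.
The weights sum to 1/15.
So P(the cheque in envelope 1 | the presenter opened envelope 3, envelope 4, envelope 5, and envelope 6) = (1/30) / (1/15) = 1/2.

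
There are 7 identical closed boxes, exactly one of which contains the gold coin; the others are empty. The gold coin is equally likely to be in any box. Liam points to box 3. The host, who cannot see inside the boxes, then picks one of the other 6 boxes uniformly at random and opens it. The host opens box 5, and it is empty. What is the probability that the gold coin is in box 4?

1/6

Because the host chose which box to open without knowing where the gold coin is, the choice is independent of the prize location. Learning that box 5 does not hold the gold coin simply rules out that one location and leaves the remaining 6 boxes still equally likely by symmetry.
So P(the gold coin in box 4) = 1/6.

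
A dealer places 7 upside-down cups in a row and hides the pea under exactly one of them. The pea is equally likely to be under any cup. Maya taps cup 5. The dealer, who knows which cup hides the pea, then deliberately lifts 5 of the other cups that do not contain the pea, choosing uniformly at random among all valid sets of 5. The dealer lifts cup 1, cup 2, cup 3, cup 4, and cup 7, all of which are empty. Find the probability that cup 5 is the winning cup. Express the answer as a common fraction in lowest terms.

Condition on the true location of the pea.
If it is under any of cups 1, 2, 3, 4, and 7 (prior 1/7 each): that cup was opened and seen not to hold the prize — ruled out; weight (1/7)·0 = 0 each.
If it is under cup 5 (prior 1/7): the dealer has 6 equally likely choices, so probability 1/6; weight (1/7)·(1/6) = 1/42.
If it is under cup 6 (prior 1/7): the dealer has no choice, probability 1; weight (1/7)·1 = 1/7.
The weights sum to 1/6.
So P(the pea under cup 5 | the dealer opened cup 1, cup 2, cup 3, cup 4, and cup 7) = (1/42) / (1/6) = 1/7.

1/7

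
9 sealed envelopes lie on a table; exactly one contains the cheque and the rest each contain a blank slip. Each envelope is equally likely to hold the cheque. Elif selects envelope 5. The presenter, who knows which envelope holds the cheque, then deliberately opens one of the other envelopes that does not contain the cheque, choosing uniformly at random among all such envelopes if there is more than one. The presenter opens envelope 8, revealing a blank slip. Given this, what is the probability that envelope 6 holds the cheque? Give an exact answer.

8/63

Condition on the true location of the cheque.
If it is in any of envelopes 1, 2, 3, 4, 6, 7, and 9 (prior 1/9 each): the presenter has 7 equally likely choices, so probability 1/7; weight (1/9)·(1/7) = 1/63 each.
If it is in envelope 5 (prior 1/9): the presenter has 8 equally likely choices, so probability 1/8; weight (1/9)·(1/8) = 1/72.
If it is in envelope 8 (prior 1/9): the presenter opened envelope 8, so this case is ruled out; weight (1/9)·0 = 0.
The weights sum to 1/8.
So P(the cheque in envelope 6 | the presenter opened envelope 8) = (1/63) / (1/8) = 8/63.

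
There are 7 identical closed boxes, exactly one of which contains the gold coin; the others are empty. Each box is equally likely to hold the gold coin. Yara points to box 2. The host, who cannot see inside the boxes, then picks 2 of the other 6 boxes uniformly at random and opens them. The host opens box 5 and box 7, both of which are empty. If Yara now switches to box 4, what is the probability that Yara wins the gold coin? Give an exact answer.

1/5

Consider each possible location of the gold coin in turn.
If it is in any of boxes 1, 2, 3, 4, and 6 (prior 1/7 each): the host picks exactly this set with probability 1/15 regardless, and none is the prize; weight (1/7)·(1/15) = 1/105 each.
If it is in either of boxes 5 and 7 (prior 1/7 each): that box was opened and seen not to hold the prize — ruled out; weight (1/7)·0 = 0 each.
The weights sum to 1/21.
So P(the gold coin in box 4 | the host opened box 5 and box 7) = (1/105) / (1/21) = 1/5.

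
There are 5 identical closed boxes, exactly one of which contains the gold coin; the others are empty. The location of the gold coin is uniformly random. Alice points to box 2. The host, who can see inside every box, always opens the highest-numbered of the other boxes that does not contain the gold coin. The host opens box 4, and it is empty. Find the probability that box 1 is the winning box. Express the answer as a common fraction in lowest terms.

Consider each possible location of the gold coin in turn.
If it is in any of boxes 1, 2, and 3 (prior 1/5 each): the host would have opened box 5 instead, probability 0; weight (1/5)·0 = 0 each.
If it is in box 4 (prior 1/5): the host opened box 4, so this case is ruled out; weight (1/5)·0 = 0.
If it is in box 5 (prior 1/5): box 4 is the highest-numbered option available, probability 1; weight (1/5)·1 = 1/5.
The weights sum to 1/5.
So P(the gold coin in box 1 | the host opened box 4) = 0 / (1/5) = 0.

0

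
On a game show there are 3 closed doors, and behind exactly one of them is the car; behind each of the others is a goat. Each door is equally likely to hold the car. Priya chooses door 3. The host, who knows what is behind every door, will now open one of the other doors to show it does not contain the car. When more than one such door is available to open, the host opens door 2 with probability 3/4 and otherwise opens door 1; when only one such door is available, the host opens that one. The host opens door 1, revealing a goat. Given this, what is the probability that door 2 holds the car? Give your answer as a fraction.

4/5

Condition on the true location of the car.
If it is behind door 1 (prior 1/3): the host opened door 1, so this case is ruled out; weight (1/3)·0 = 0.
If it is behind door 2 (prior 1/3): only door 1 is available, probability 1; weight (1/3)·1 = 1/3.
If it is behind door 3 (prior 1/3): door 2 is available but not opened, probability 1/4; weight (1/3)·(1/4) = 1/12.
The weights sum to 5/12.
So P(the car behind door 2 | the host opened door 1) = (1/3) / (5/12) = 4/5.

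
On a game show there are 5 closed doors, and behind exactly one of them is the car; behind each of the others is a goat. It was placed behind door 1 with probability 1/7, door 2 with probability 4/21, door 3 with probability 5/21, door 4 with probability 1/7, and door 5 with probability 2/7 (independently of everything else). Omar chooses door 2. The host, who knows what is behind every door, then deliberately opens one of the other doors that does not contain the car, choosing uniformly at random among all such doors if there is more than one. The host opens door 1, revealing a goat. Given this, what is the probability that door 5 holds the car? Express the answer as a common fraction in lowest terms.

6/17

Condition on the true location of the car.
If it is behind door 1 (prior 1/7): the host opened door 1, so this case is ruled out; weight (1/7)·0 = 0.
If it is behind door 2 (prior 4/21): the host has 4 equally likely choices, so probability 1/4; weight (4/21)·(1/4) = 1/21.
If it is behind door 3 (prior 5/21): the host has 3 equally likely choices, so probability 1/3; weight (5/21)·(1/3) = 5/63.
If it is behind door 4 (prior 1/7): the host has 3 equally likely choices, so probability 1/3; weight (1/7)·(1/3) = 1/21.
If it is behind door 5 (prior 2/7): the host has 3 equally likely choices, so probability 1/3; weight (2/7)·(1/3) = 2/21.
The weights sum to 17/63.
So P(the car behind door 5 | the host opened door 1) = (2/21) / (17/63) = 6/17.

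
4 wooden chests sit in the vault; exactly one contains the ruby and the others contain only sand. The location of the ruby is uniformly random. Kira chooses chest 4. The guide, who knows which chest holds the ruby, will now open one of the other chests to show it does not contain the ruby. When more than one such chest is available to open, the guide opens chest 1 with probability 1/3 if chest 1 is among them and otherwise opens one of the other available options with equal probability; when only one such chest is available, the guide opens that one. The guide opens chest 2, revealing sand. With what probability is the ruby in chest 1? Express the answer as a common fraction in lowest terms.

Consider each possible location of the ruby in turn.
If it is in chest 1 (prior 1/4): chest 1 holds the prize so is unavailable; the guide chooses uniformly among the 2 others, probability 1/2; weight (1/4)·(1/2) = 1/8.
If it is in chest 2 (prior 1/4): the guide opened chest 2, so this case is ruled out; weight (1/4)·0 = 0.
If it is in chest 3 (prior 1/4): chest 1 is available but not opened, probability 2/3; weight (1/4)·(2/3) = 1/6.
If it is in chest 4 (prior 1/4): chest 1 is available but not opened; chest 2 gets probability (1 − 1/3)/2 = 1/3; weight (1/4)·(1/3) = 1/12.
The weights sum to 3/8.
So P(the ruby in chest 1 | the guide opened chest 2) = (1/8) / (3/8) = 1/3.

1/3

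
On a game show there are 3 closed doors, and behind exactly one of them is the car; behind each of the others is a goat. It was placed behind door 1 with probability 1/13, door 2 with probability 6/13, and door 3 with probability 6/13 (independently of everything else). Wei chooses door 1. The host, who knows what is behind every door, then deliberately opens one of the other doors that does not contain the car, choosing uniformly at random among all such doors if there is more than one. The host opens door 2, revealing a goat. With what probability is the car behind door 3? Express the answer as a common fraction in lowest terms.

12/13

Consider each possible location of the car in turn.
If it is behind door 1 (prior 1/13): the host has 2 equally likely choices, so probability 1/2; weight (1/13)·(1/2) = 1/26.
If it is behind door 2 (prior 6/13): the host opened door 2, so this case is ruled out; weight (6/13)·0 = 0.
If it is behind door 3 (prior 6/13): the host has no choice, probability 1; weight (6/13)·1 = 6/13.
The weights sum to 1/2.
So P(the car behind door 3 | the host opened door 2) = (6/13) / (1/2) = 12/13.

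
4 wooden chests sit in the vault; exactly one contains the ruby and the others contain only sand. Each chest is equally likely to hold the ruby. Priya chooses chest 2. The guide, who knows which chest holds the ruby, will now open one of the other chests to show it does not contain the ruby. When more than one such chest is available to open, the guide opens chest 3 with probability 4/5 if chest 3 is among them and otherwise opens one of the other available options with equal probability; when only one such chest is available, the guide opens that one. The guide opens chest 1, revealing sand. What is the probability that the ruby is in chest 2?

Condition on the true location of the ruby.
If it is in chest 1 (prior 1/4): the guide opened chest 1, so this case is ruled out; weight (1/4)·0 = 0.
If it is in chest 2 (prior 1/4): chest 3 is available but not opened; chest 1 gets probability (1 − 4/5)/2 = 1/10; weight (1/4)·(1/10) = 1/40.
If it is in chest 3 (prior 1/4): chest 3 holds the prize so is unavailable; the guide chooses uniformly among the 2 others, probability 1/2; weight (1/4)·(1/2) = 1/8.
If it is in chest 4 (prior 1/4): chest 3 is available but not opened, probability 1/5; weight (1/4)·(1/5) = 1/20.
The weights sum to 1/5.
So P(the ruby in chest 2 | the guide opened chest 1) = (1/40) / (1/5) = 1/8.

1/8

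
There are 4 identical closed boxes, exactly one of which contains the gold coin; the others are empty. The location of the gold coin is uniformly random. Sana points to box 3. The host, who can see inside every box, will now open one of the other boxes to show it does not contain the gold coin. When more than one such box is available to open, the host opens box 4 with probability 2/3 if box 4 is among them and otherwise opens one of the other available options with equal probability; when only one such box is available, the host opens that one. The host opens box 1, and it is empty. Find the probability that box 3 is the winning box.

1/6

Apply Bayes' rule, conditioning on where the gold coin actually is.
If it is in box 1 (prior 1/4): the host opened box 1, so this case is ruled out; weight (1/4)·0 = 0.
If it is in box 2 (prior 1/4): box 4 is available but not opened, probability 1/3; weight (1/4)·(1/3) = 1/12.
If it is in box 3 (prior 1/4): box 4 is available but not opened; box 1 gets probability (1 − 2/3)/2 = 1/6; weight (1/4)·(1/6) = 1/24.
If it is in box 4 (prior 1/4): box 4 holds the prize so is unavailable; the host chooses uniformly among the 2 others, probability 1/2; weight (1/4)·(1/2) = 1/8.
The weights sum to 1/4.
So P(the gold coin in box 3 | the host opened box 1) = (1/24) / (1/4) = 1/6.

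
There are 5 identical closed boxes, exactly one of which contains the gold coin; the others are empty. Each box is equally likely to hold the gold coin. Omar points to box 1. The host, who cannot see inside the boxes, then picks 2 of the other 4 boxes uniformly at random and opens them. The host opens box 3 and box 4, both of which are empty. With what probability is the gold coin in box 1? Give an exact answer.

Consider each possible location of the gold coin in turn.
If it is in any of boxes 1, 2, and 5 (prior 1/5 each): the host picks exactly this set with probability 1/6 regardless, and none is the prize; weight (1/5)·(1/6) = 1/30 each.
If it is in either of boxes 3 and 4 (prior 1/5 each): that box was opened and seen not to hold the prize — ruled out; weight (1/5)·0 = 0 each.
The weights sum to 1/10.
So P(the gold coin in box 1 | the host opened box 3 and box 4) = (1/30) / (1/10) = 1/3.

1/3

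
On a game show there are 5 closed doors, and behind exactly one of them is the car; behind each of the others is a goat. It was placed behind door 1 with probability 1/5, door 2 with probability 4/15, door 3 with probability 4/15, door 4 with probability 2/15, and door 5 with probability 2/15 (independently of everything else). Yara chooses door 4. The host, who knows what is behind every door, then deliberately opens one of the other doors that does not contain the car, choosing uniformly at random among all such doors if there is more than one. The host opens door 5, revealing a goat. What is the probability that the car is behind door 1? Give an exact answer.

Condition on the true location of the car.
If it is behind door 1 (prior 1/5): the host has 3 equally likely choices, so probability 1/3; weight (1/5)·(1/3) = 1/15.
If it is behind either of doors 2 and 3 (prior 4/15 each): the host has 3 equally likely choices, so probability 1/3; weight (4/15)·(1/3) = 4/45 each.
If it is behind door 4 (prior 2/15): the host has 4 equally likely choices, so probability 1/4; weight (2/15)·(1/4) = 1/30.
If it is behind door 5 (prior 2/15): the host opened door 5, so this case is ruled out; weight (2/15)·0 = 0.
The weights sum to 5/18.
So P(the car behind door 1 | the host opened door 5) = (1/15) / (5/18) = 6/25.

6/25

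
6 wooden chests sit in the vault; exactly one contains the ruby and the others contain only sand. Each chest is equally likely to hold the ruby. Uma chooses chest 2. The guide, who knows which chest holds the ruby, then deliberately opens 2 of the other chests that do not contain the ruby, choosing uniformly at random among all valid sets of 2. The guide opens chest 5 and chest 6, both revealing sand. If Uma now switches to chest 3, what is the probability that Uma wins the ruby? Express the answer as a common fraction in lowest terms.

5/18

Apply Bayes' rule, conditioning on where the ruby actually is.
If it is in any of chests 1, 3, and 4 (prior 1/6 each): the guide has 6 equally likely choices, so probability 1/6; weight (1/6)·(1/6) = 1/36 each.
If it is in chest 2 (prior 1/6): the guide has 10 equally likely choices, so probability 1/10; weight (1/6)·(1/10) = 1/60.
If it is in either of chests 5 and 6 (prior 1/6 each): that chest was opened and seen not to hold the prize — ruled out; weight (1/6)·0 = 0 each.
The weights sum to 1/10.
So P(the ruby in chest 3 | the guide opened chest 5 and chest 6) = (1/36) / (1/10) = 5/18.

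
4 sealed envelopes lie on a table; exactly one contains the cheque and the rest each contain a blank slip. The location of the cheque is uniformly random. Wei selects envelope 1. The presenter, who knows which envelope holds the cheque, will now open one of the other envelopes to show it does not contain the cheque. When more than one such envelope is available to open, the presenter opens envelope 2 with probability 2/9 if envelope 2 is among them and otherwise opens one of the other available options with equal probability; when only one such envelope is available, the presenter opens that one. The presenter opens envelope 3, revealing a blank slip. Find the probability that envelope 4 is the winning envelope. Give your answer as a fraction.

7/15

Consider each possible location of the cheque in turn.
If it is in envelope 1 (prior 1/4): envelope 2 is available but not opened; envelope 3 gets probability (1 − 2/9)/2 = 7/18; weight (1/4)·(7/18) = 7/72.
If it is in envelope 2 (prior 1/4): envelope 2 holds the prize so is unavailable; the presenter chooses uniformly among the 2 others, probability 1/2; weight (1/4)·(1/2) = 1/8.
If it is in envelope 3 (prior 1/4): the presenter opened envelope 3, so this case is ruled out; weight (1/4)·0 = 0.
If it is in envelope 4 (prior 1/4): envelope 2 is available but not opened, probability 7/9; weight (1/4)·(7/9) = 7/36.
The weights sum to 5/12.
So P(the cheque in envelope 4 | the presenter opened envelope 3) = (7/36) / (5/12) = 7/15.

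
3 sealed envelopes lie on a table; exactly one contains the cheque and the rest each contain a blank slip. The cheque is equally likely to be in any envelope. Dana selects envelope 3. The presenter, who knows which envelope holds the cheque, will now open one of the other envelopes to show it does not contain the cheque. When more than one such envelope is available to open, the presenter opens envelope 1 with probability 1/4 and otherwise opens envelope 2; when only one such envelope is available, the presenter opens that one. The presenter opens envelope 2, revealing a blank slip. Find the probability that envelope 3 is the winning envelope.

Apply Bayes' rule, conditioning on where the cheque actually is.
If it is in envelope 1 (prior 1/3): only envelope 2 is available, probability 1; weight (1/3)·1 = 1/3.
If it is in envelope 2 (prior 1/3): the presenter opened envelope 2, so this case is ruled out; weight (1/3)·0 = 0.
If it is in envelope 3 (prior 1/3): envelope 1 is available but not opened, probability 3/4; weight (1/3)·(3/4) = 1/4.
The weights sum to 7/12.
So P(the cheque in envelope 3 | the presenter opened envelope 2) = (1/4) / (7/12) = 3/7.

3/7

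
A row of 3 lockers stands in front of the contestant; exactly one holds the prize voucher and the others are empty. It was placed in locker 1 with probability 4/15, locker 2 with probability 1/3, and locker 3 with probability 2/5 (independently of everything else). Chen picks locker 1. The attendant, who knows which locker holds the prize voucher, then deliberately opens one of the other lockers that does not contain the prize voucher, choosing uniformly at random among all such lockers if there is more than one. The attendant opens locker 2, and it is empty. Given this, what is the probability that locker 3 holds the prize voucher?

3/4

Apply Bayes' rule, conditioning on where the prize voucher actually is.
If it is in locker 1 (prior 4/15): the attendant has 2 equally likely choices, so probability 1/2; weight (4/15)·(1/2) = 2/15.
If it is in locker 2 (prior 1/3): the attendant opened locker 2, so this case is ruled out; weight (1/3)·0 = 0.
If it is in locker 3 (prior 2/5): the attendant has no choice, probability 1; weight (2/5)·1 = 2/5.
The weights sum to 8/15.
So P(the prize voucher in locker 3 | the attendant opened locker 2) = (2/5) / (8/15) = 3/4.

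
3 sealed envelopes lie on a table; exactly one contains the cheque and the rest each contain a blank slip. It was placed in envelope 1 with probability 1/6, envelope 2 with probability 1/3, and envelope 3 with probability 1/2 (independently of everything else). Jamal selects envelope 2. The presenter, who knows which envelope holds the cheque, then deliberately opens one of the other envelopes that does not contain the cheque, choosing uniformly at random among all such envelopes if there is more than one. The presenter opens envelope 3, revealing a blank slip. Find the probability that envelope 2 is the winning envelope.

Consider each possible location of the cheque in turn.
If it is in envelope 1 (prior 1/6): the presenter has no choice, probability 1; weight (1/6)·1 = 1/6.
If it is in envelope 2 (prior 1/3): the presenter has 2 equally likely choices, so probability 1/2; weight (1/3)·(1/2) = 1/6.
If it is in envelope 3 (prior 1/2): the presenter opened envelope 3, so this case is ruled out; weight (1/2)·0 = 0.
The weights sum to 1/3.
So P(the cheque in envelope 2 | the presenter opened envelope 3) = (1/6) / (1/3) = 1/2.

1/2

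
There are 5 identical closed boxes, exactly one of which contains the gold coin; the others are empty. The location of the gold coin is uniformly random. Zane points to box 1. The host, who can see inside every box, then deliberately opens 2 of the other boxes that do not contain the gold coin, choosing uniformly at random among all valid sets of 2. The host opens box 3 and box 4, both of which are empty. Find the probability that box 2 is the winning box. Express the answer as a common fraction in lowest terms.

Condition on the true location of the gold coin.
If it is in box 1 (prior 1/5): the host has 6 equally likely choices, so probability 1/6; weight (1/5)·(1/6) = 1/30.
If it is in either of boxes 2 and 5 (prior 1/5 each): the host has 3 equally likely choices, so probability 1/3; weight (1/5)·(1/3) = 1/15 each.
If it is in either of boxes 3 and 4 (prior 1/5 each): that box was opened and seen not to hold the prize — ruled out; weight (1/5)·0 = 0 each.
The weights sum to 1/6.
So P(the gold coin in box 2 | the host opened box 3 and box 4) = (1/15) / (1/6) = 2/5.

2/5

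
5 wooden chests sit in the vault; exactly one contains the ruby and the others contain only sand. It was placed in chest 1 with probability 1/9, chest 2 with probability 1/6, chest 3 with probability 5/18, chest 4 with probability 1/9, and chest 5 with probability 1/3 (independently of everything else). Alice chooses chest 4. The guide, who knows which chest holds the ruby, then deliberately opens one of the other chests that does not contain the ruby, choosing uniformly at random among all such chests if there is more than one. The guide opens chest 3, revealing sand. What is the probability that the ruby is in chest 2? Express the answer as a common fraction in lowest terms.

6/25

Consider each possible location of the ruby in turn.
If it is in chest 1 (prior 1/9): the guide has 3 equally likely choices, so probability 1/3; weight (1/9)·(1/3) = 1/27.
If it is in chest 2 (prior 1/6): the guide has 3 equally likely choices, so probability 1/3; weight (1/6)·(1/3) = 1/18.
If it is in chest 3 (prior 5/18): the guide opened chest 3, so this case is ruled out; weight (5/18)·0 = 0.
If it is in chest 4 (prior 1/9): the guide has 4 equally likely choices, so probability 1/4; weight (1/9)·(1/4) = 1/36.
If it is in chest 5 (prior 1/3): the guide has 3 equally likely choices, so probability 1/3; weight (1/3)·(1/3) = 1/9.
The weights sum to 25/108.
So P(the ruby in chest 2 | the guide opened chest 3) = (1/18) / (25/108) = 6/25.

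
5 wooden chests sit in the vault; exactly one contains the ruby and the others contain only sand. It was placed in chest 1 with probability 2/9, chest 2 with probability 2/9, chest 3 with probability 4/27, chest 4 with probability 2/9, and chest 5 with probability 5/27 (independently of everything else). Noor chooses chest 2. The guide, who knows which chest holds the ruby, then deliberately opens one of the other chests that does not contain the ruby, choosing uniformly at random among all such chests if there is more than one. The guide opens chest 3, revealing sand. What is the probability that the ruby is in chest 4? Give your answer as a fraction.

Apply Bayes' rule, conditioning on where the ruby actually is.
If it is in either of chests 1 and 4 (prior 2/9 each): the guide has 3 equally likely choices, so probability 1/3; weight (2/9)·(1/3) = 2/27 each.
If it is in chest 2 (prior 2/9): the guide has 4 equally likely choices, so probability 1/4; weight (2/9)·(1/4) = 1/18.
If it is in chest 3 (prior 4/27): the guide opened chest 3, so this case is ruled out; weight (4/27)·0 = 0.
If it is in chest 5 (prior 5/27): the guide has 3 equally likely choices, so probability 1/3; weight (5/27)·(1/3) = 5/81.
The weights sum to 43/162.
So P(the ruby in chest 4 | the guide opened chest 3) = (2/27) / (43/162) = 12/43.

12/43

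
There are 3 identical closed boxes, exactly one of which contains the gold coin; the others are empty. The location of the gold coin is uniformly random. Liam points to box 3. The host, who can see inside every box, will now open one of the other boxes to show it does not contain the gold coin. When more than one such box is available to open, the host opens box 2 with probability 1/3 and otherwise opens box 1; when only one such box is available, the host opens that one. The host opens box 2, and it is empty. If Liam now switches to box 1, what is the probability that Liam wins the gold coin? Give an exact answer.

3/4

Consider each possible location of the gold coin in turn.
If it is in box 1 (prior 1/3): only box 2 is available, probability 1; weight (1/3)·1 = 1/3.
If it is in box 2 (prior 1/3): the host opened box 2, so this case is ruled out; weight (1/3)·0 = 0.
If it is in box 3 (prior 1/3): box 2 is available, opened with probability 1/3; weight (1/3)·(1/3) = 1/9.
The weights sum to 4/9.
So P(the gold coin in box 1 | the host opened box 2) = (1/3) / (4/9) = 3/4.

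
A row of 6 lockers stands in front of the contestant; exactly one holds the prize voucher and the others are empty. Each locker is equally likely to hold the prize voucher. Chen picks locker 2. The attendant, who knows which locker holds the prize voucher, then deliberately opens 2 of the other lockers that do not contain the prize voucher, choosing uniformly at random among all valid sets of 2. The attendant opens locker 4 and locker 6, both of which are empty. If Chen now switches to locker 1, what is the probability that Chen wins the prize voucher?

Apply Bayes' rule, conditioning on where the prize voucher actually is.
If it is in any of lockers 1, 3, and 5 (prior 1/6 each): the attendant has 6 equally likely choices, so probability 1/6; weight (1/6)·(1/6) = 1/36 each.
If it is in locker 2 (prior 1/6): the attendant has 10 equally likely choices, so probability 1/10; weight (1/6)·(1/10) = 1/60.
If it is in either of lockers 4 and 6 (prior 1/6 each): that locker was opened and seen not to hold the prize — ruled out; weight (1/6)·0 = 0 each.
The weights sum to 1/10.
So P(the prize voucher in locker 1 | the attendant opened locker 4 and locker 6) = (1/36) / (1/10) = 5/18.

5/18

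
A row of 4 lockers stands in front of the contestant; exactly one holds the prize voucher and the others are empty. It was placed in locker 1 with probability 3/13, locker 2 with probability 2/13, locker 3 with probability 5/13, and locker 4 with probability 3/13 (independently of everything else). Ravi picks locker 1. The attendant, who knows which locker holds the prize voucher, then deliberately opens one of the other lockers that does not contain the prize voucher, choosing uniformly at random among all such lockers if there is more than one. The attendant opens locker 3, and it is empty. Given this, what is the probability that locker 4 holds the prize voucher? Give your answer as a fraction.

3/7

Apply Bayes' rule, conditioning on where the prize voucher actually is.
If it is in locker 1 (prior 3/13): the attendant has 3 equally likely choices, so probability 1/3; weight (3/13)·(1/3) = 1/13.
If it is in locker 2 (prior 2/13): the attendant has 2 equally likely choices, so probability 1/2; weight (2/13)·(1/2) = 1/13.
If it is in locker 3 (prior 5/13): the attendant opened locker 3, so this case is ruled out; weight (5/13)·0 = 0.
If it is in locker 4 (prior 3/13): the attendant has 2 equally likely choices, so probability 1/2; weight (3/13)·(1/2) = 3/26.
The weights sum to 7/26.
So P(the prize voucher in locker 4 | the attendant opened locker 3) = (3/26) / (7/26) = 3/7.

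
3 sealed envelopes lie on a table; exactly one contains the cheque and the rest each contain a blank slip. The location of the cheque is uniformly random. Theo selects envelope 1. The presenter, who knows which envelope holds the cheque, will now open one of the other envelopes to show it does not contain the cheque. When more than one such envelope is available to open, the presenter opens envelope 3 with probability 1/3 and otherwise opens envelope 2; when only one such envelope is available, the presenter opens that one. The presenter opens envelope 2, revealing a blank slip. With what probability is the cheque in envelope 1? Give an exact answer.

2/5

Apply Bayes' rule, conditioning on where the cheque actually is.
If it is in envelope 1 (prior 1/3): envelope 3 is available but not opened, probability 2/3; weight (1/3)·(2/3) = 2/9.
If it is in envelope 2 (prior 1/3): the presenter opened envelope 2, so this case is ruled out; weight (1/3)·0 = 0.
If it is in envelope 3 (prior 1/3): only envelope 2 is available, probability 1; weight (1/3)·1 = 1/3.
The weights sum to 5/9.
So P(the cheque in envelope 1 | the presenter opened envelope 2) = (2/9) / (5/9) = 2/5.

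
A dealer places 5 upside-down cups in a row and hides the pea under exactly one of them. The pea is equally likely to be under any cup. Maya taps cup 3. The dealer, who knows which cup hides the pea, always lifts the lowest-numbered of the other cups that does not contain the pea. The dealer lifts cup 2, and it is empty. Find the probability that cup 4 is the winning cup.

Condition on the true location of the pea.
If it is under cup 1 (prior 1/5): cup 2 is the lowest-numbered option available, probability 1; weight (1/5)·1 = 1/5.
If it is under cup 2 (prior 1/5): the dealer opened cup 2, so this case is ruled out; weight (1/5)·0 = 0.
If it is under any of cups 3, 4, and 5 (prior 1/5 each): the dealer would have opened cup 1 instead, probability 0; weight (1/5)·0 = 0 each.
The weights sum to 1/5.
So P(the pea under cup 4 | the dealer opened cup 2) = 0 / (1/5) = 0.

0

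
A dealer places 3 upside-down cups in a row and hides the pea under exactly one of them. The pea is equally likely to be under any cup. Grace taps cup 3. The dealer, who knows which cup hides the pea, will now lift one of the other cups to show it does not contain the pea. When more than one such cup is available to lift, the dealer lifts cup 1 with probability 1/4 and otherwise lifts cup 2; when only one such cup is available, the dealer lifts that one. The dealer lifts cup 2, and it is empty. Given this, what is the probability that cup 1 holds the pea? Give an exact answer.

Consider each possible location of the pea in turn.
If it is under cup 1 (prior 1/3): only cup 2 is available, probability 1; weight (1/3)·1 = 1/3.
If it is under cup 2 (prior 1/3): the dealer opened cup 2, so this case is ruled out; weight (1/3)·0 = 0.
If it is under cup 3 (prior 1/3): cup 1 is available but not opened, probability 3/4; weight (1/3)·(3/4) = 1/4.
The weights sum to 7/12.
So P(the pea under cup 1 | the dealer opened cup 2) = (1/3) / (7/12) = 4/7.

4/7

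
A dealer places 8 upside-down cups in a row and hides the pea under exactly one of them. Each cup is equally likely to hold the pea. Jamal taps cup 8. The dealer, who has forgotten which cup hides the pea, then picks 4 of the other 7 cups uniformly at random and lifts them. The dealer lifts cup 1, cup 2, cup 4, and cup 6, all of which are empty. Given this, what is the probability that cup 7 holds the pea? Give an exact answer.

Because the dealer chose which cups to lift without knowing where the pea is, the choice is independent of the prize location. Learning that none of the 4 opened cups holds the pea simply rules out those 4 locations and leaves the remaining 4 cups still equally likely by symmetry.
So P(the pea under cup 7) = 1/4.

1/4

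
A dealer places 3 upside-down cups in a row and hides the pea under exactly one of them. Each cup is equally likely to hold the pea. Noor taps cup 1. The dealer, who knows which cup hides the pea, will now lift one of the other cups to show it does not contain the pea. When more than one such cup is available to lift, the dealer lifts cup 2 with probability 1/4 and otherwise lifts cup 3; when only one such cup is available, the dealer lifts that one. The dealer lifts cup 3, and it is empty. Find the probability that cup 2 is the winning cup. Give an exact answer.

Consider each possible location of the pea in turn.
If it is under cup 1 (prior 1/3): cup 2 is available but not opened, probability 3/4; weight (1/3)·(3/4) = 1/4.
If it is under cup 2 (prior 1/3): only cup 3 is available, probability 1; weight (1/3)·1 = 1/3.
If it is under cup 3 (prior 1/3): the dealer opened cup 3, so this case is ruled out; weight (1/3)·0 = 0.
The weights sum to 7/12.
So P(the pea under cup 2 | the dealer opened cup 3) = (1/3) / (7/12) = 4/7.

4/7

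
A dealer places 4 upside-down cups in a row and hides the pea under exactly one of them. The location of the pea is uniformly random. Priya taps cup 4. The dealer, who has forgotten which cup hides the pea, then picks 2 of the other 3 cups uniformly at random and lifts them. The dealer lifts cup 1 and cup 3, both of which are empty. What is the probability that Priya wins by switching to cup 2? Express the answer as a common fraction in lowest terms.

1/2

Apply Bayes' rule, conditioning on where the pea actually is.
If it is under either of cups 1 and 3 (prior 1/4 each): that cup was opened and seen not to hold the prize — ruled out; weight (1/4)·0 = 0 each.
If it is under either of cups 2 and 4 (prior 1/4 each): the dealer picks exactly this set with probability 1/3 regardless, and none is the prize; weight (1/4)·(1/3) = 1/12 each.
The weights sum to 1/6.
So P(the pea under cup 2 | the dealer opened cup 1 and cup 3) = (1/12) / (1/6) = 1/2.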